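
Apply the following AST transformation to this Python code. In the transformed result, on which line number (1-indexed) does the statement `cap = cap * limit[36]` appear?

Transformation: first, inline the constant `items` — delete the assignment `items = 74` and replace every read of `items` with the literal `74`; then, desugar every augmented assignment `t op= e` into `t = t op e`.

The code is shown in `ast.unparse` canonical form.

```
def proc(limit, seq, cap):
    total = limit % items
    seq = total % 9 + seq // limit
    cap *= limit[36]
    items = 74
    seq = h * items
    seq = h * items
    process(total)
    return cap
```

Transformed code:
def proc(limit, seq, cap):
    total = limit % 74
    seq = total % 9 + seq // limit
    cap = cap * limit[36]
    seq = h * 74
    seq = h * 74
    process(total)
    return cap

4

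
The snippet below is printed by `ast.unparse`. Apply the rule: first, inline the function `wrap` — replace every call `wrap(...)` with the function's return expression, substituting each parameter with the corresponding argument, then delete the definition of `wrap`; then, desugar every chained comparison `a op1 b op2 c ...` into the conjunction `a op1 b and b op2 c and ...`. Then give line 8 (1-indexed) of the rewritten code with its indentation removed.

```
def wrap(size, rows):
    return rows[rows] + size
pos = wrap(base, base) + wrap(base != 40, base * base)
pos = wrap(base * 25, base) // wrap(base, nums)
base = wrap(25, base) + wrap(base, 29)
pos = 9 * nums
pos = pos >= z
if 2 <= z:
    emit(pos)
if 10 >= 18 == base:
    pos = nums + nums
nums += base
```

Transformed code:
pos = base[base] + base + ((base * base)[base * base] + (base != 40))
pos = (base[base] + base * 25) // (nums[nums] + base)
base = base[base] + 25 + (29[29] + base)
pos = 9 * nums
pos = pos >= z
if 2 <= z:
    emit(pos)
if 10 >= 18 and 18 == base:
    pos = nums + nums
nums += base

if 10 >= 18 and 18 == base:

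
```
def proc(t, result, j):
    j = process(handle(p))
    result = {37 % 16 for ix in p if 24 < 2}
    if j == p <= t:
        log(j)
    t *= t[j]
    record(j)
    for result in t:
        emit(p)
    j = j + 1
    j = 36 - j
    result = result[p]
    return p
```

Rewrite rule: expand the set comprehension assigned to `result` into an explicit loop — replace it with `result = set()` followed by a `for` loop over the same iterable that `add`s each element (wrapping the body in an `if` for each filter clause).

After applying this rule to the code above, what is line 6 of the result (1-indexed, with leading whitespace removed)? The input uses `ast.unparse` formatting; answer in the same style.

Transformed code:
def proc(t, result, j):
    j = process(handle(p))
    result = set()
    for ix in p:
        if 24 < 2:
            result.add(37 % 16)
    if j == p <= t:
        log(j)
    t *= t[j]
    record(j)
    for result in t:
        emit(p)
    j = j + 1
    j = 36 - j
    result = result[p]
    return p

result.add(37 % 16)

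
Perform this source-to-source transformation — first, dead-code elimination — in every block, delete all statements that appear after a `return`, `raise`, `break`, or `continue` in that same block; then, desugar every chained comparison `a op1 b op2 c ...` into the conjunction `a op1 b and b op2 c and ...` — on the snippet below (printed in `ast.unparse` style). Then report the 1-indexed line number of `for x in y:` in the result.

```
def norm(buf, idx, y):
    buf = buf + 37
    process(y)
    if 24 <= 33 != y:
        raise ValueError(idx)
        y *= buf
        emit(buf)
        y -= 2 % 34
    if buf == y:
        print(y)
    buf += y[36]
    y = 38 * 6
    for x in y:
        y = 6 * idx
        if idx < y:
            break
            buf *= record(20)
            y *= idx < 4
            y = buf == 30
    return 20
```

Transformed code:
def norm(buf, idx, y):
    buf = buf + 37
    process(y)
    if 24 <= 33 and 33 != y:
        raise ValueError(idx)
    if buf == y:
        print(y)
    buf += y[36]
    y = 38 * 6
    for x in y:
        y = 6 * idx
        if idx < y:
            break
    return 20

10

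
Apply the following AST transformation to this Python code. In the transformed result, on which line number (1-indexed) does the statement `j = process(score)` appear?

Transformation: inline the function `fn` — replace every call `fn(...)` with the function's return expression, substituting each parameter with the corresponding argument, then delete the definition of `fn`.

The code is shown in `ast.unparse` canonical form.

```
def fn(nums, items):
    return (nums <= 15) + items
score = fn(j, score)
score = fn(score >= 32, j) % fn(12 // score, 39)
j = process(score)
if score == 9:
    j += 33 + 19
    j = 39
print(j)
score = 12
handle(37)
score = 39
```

Transformed code:
score = (j <= 15) + score
score = (((score >= 32) <= 15) + j) % ((12 // score <= 15) + 39)
j = process(score)
if score == 9:
    j += 33 + 19
    j = 39
print(j)
score = 12
handle(37)
score = 39

3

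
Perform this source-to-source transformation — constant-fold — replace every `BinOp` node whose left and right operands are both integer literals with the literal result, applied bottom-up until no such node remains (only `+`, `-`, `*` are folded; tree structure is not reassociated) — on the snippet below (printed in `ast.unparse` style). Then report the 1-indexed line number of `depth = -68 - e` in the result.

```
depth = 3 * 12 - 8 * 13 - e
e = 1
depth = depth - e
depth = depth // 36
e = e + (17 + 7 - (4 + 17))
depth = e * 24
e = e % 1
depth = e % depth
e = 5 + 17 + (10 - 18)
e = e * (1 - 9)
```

1

Transformed code:
depth = -68 - e
e = 1
depth = depth - e
depth = depth // 36
e = e + 3
depth = e * 24
e = e % 1
depth = e % depth
e = 14
e = e * -8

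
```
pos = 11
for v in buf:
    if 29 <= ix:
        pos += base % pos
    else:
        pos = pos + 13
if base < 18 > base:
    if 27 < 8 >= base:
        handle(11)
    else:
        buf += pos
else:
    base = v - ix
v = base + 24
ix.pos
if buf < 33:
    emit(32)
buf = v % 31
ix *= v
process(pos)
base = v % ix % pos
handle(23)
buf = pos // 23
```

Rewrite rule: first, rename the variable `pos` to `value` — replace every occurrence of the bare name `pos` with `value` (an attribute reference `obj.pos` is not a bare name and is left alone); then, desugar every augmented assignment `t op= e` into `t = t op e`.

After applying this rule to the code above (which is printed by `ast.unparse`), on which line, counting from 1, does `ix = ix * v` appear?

Transformed code:
value = 11
for v in buf:
    if 29 <= ix:
        value = value + base % value
    else:
        value = value + 13
if base < 18 > base:
    if 27 < 8 >= base:
        handle(11)
    else:
        buf = buf + value
else:
    base = v - ix
v = base + 24
ix.pos
if buf < 33:
    emit(32)
buf = v % 31
ix = ix * v
process(value)
base = v % ix % value
handle(23)
buf = value // 23

19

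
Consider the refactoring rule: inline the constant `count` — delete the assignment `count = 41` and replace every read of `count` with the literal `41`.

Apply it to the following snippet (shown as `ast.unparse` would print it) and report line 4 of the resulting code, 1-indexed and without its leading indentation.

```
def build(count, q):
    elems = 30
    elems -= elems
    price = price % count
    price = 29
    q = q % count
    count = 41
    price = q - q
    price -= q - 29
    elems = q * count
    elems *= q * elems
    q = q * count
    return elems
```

Transformed code:
def build(count, q):
    elems = 30
    elems -= elems
    price = price % 41
    price = 29
    q = q % 41
    price = q - q
    price -= q - 29
    elems = q * 41
    elems *= q * elems
    q = q * 41
    return elems

price = price % 41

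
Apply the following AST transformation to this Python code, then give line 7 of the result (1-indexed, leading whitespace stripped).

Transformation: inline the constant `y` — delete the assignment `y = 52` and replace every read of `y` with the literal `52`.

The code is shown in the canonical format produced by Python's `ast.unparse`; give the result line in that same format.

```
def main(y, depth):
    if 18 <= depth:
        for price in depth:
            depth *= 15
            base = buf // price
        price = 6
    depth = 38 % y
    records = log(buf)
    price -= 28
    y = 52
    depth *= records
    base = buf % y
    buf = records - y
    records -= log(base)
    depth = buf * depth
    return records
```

depth = 38 % 52

Transformed code:
def main(y, depth):
    if 18 <= depth:
        for price in depth:
            depth *= 15
            base = buf // price
        price = 6
    depth = 38 % 52
    records = log(buf)
    price -= 28
    depth *= records
    base = buf % 52
    buf = records - 52
    records -= log(base)
    depth = buf * depth
    return records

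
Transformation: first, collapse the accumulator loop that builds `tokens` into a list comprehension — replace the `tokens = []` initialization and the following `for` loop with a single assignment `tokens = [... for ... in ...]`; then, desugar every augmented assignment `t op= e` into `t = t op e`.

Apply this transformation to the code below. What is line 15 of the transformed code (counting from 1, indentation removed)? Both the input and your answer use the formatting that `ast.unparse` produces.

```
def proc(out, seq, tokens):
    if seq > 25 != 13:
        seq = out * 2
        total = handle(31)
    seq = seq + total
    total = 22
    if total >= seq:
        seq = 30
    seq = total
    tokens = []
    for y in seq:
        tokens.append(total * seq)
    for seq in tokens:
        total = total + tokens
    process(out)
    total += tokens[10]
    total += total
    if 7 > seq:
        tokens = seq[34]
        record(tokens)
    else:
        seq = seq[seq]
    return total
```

total = total + total

Transformed code:
def proc(out, seq, tokens):
    if seq > 25 != 13:
        seq = out * 2
        total = handle(31)
    seq = seq + total
    total = 22
    if total >= seq:
        seq = 30
    seq = total
    tokens = [total * seq for y in seq]
    for seq in tokens:
        total = total + tokens
    process(out)
    total = total + tokens[10]
    total = total + total
    if 7 > seq:
        tokens = seq[34]
        record(tokens)
    else:
        seq = seq[seq]
    return total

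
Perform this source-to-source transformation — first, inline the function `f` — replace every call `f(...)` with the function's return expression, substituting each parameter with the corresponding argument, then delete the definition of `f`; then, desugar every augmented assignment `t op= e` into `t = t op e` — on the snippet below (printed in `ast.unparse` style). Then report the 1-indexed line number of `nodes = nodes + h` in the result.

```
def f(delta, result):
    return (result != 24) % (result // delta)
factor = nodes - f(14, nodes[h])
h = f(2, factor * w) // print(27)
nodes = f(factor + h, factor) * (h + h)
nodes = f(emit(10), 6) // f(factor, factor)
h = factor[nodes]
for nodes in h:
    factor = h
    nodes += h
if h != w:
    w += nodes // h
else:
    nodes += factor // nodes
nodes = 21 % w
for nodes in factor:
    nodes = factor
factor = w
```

Transformed code:
factor = nodes - (nodes[h] != 24) % (nodes[h] // 14)
h = (factor * w != 24) % (factor * w // 2) // print(27)
nodes = (factor != 24) % (factor // (factor + h)) * (h + h)
nodes = (6 != 24) % (6 // emit(10)) // ((factor != 24) % (factor // factor))
h = factor[nodes]
for nodes in h:
    factor = h
    nodes = nodes + h
if h != w:
    w = w + nodes // h
else:
    nodes = nodes + factor // nodes
nodes = 21 % w
for nodes in factor:
    nodes = factor
factor = w

8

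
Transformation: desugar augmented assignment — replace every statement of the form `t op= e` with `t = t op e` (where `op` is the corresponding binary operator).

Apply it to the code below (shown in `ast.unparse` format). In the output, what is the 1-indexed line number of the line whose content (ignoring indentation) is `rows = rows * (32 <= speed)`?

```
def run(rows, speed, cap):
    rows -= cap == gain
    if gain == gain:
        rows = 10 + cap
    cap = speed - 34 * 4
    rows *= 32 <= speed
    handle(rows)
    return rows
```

6

Transformed code:
def run(rows, speed, cap):
    rows = rows - (cap == gain)
    if gain == gain:
        rows = 10 + cap
    cap = speed - 34 * 4
    rows = rows * (32 <= speed)
    handle(rows)
    return rows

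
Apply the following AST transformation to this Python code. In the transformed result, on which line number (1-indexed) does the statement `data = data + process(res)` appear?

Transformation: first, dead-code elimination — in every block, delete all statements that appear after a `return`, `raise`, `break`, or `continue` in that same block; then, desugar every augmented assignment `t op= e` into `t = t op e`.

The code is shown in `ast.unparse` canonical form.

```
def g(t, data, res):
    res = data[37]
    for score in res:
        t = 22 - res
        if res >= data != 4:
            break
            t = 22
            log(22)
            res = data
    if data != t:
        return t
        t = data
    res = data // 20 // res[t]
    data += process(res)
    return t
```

Transformed code:
def g(t, data, res):
    res = data[37]
    for score in res:
        t = 22 - res
        if res >= data != 4:
            break
    if data != t:
        return t
    res = data // 20 // res[t]
    data = data + process(res)
    return t

10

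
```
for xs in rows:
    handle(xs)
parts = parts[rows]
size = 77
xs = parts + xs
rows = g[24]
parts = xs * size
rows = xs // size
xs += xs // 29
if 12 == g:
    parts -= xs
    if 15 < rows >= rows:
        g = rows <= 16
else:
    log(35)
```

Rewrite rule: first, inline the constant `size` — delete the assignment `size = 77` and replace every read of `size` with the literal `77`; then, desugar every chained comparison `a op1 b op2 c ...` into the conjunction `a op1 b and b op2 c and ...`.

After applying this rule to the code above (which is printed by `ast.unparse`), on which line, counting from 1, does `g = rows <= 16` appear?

12

Transformed code:
for xs in rows:
    handle(xs)
parts = parts[rows]
xs = parts + xs
rows = g[24]
parts = xs * 77
rows = xs // 77
xs += xs // 29
if 12 == g:
    parts -= xs
    if 15 < rows and rows >= rows:
        g = rows <= 16
else:
    log(35)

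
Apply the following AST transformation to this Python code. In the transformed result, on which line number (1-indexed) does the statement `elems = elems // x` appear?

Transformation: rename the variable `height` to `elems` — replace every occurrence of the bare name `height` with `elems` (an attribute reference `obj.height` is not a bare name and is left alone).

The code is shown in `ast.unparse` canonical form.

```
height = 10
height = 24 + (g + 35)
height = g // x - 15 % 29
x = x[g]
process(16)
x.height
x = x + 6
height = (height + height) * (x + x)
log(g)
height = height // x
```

10

Transformed code:
elems = 10
elems = 24 + (g + 35)
elems = g // x - 15 % 29
x = x[g]
process(16)
x.height
x = x + 6
elems = (elems + elems) * (x + x)
log(g)
elems = elems // x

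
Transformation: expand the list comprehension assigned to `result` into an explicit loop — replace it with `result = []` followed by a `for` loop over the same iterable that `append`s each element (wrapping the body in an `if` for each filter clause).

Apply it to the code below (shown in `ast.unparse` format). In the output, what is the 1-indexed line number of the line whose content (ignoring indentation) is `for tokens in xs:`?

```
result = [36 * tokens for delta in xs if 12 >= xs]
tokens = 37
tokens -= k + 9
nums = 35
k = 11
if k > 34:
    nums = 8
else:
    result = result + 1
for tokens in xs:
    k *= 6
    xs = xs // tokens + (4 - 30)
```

Transformed code:
result = []
for delta in xs:
    if 12 >= xs:
        result.append(36 * tokens)
tokens = 37
tokens -= k + 9
nums = 35
k = 11
if k > 34:
    nums = 8
else:
    result = result + 1
for tokens in xs:
    k *= 6
    xs = xs // tokens + (4 - 30)

13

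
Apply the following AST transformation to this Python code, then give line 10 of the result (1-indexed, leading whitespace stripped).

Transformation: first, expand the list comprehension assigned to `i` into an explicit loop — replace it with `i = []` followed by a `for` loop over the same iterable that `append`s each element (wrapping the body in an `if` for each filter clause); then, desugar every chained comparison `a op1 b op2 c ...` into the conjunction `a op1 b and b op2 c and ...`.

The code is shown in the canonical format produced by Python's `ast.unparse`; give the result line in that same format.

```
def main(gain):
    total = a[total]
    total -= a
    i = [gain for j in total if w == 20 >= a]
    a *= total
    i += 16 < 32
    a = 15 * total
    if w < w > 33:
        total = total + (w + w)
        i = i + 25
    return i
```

Transformed code:
def main(gain):
    total = a[total]
    total -= a
    i = []
    for j in total:
        if w == 20 and 20 >= a:
            i.append(gain)
    a *= total
    i += 16 < 32
    a = 15 * total
    if w < w and w > 33:
        total = total + (w + w)
        i = i + 25
    return i

a = 15 * total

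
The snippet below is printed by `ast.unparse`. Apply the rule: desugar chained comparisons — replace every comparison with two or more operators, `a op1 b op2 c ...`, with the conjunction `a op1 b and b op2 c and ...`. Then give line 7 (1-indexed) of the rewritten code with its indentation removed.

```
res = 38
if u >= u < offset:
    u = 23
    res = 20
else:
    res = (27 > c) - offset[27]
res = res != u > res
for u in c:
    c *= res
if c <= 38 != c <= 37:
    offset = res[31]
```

Transformed code:
res = 38
if u >= u and u < offset:
    u = 23
    res = 20
else:
    res = (27 > c) - offset[27]
res = res != u and u > res
for u in c:
    c *= res
if c <= 38 and 38 != c and (c <= 37):
    offset = res[31]

res = res != u and u > res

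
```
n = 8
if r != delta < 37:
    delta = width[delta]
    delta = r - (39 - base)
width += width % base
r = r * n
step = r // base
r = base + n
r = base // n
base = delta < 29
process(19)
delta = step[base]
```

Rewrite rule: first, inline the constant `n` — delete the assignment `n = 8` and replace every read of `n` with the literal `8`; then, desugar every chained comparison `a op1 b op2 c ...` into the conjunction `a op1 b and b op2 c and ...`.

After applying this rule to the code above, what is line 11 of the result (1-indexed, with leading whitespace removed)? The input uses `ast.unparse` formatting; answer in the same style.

delta = step[base]

Transformed code:
if r != delta and delta < 37:
    delta = width[delta]
    delta = r - (39 - base)
width += width % base
r = r * 8
step = r // base
r = base + 8
r = base // 8
base = delta < 29
process(19)
delta = step[base]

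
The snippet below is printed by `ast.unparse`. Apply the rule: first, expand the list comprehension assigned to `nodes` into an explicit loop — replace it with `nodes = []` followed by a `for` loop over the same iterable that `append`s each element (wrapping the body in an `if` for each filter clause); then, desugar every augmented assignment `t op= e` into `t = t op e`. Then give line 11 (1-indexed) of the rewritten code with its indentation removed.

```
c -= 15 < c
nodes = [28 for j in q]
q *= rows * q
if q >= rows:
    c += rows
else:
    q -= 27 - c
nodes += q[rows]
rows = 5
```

Transformed code:
c = c - (15 < c)
nodes = []
for j in q:
    nodes.append(28)
q = q * (rows * q)
if q >= rows:
    c = c + rows
else:
    q = q - (27 - c)
nodes = nodes + q[rows]
rows = 5

rows = 5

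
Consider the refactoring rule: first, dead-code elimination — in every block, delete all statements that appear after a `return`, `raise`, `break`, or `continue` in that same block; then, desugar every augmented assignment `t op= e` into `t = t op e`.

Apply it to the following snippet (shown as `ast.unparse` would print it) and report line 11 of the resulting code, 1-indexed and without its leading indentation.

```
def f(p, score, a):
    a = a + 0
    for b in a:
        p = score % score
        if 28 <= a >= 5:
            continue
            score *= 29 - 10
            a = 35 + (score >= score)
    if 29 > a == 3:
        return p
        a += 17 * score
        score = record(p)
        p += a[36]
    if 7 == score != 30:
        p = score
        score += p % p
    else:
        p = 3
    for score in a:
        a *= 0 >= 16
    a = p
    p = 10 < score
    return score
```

Transformed code:
def f(p, score, a):
    a = a + 0
    for b in a:
        p = score % score
        if 28 <= a >= 5:
            continue
    if 29 > a == 3:
        return p
    if 7 == score != 30:
        p = score
        score = score + p % p
    else:
        p = 3
    for score in a:
        a = a * (0 >= 16)
    a = p
    p = 10 < score
    return score

score = score + p % p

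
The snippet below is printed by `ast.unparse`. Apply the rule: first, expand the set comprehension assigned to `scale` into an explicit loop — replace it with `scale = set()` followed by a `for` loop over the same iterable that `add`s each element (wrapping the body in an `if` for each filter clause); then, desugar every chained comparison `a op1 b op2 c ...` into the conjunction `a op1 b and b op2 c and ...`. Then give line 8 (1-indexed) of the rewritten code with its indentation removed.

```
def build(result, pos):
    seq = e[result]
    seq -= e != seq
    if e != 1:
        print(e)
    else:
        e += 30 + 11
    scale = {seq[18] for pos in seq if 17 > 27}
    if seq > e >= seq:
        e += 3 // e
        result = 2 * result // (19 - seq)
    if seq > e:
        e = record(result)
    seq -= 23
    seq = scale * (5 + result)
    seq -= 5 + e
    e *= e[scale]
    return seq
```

scale = set()

Transformed code:
def build(result, pos):
    seq = e[result]
    seq -= e != seq
    if e != 1:
        print(e)
    else:
        e += 30 + 11
    scale = set()
    for pos in seq:
        if 17 > 27:
            scale.add(seq[18])
    if seq > e and e >= seq:
        e += 3 // e
        result = 2 * result // (19 - seq)
    if seq > e:
        e = record(result)
    seq -= 23
    seq = scale * (5 + result)
    seq -= 5 + e
    e *= e[scale]
    return seq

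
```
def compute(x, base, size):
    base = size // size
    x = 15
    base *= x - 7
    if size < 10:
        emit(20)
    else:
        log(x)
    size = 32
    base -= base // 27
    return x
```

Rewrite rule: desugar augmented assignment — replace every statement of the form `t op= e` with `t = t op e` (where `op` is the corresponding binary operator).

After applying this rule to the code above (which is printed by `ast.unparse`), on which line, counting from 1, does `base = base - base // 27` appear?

10

Transformed code:
def compute(x, base, size):
    base = size // size
    x = 15
    base = base * (x - 7)
    if size < 10:
        emit(20)
    else:
        log(x)
    size = 32
    base = base - base // 27
    return x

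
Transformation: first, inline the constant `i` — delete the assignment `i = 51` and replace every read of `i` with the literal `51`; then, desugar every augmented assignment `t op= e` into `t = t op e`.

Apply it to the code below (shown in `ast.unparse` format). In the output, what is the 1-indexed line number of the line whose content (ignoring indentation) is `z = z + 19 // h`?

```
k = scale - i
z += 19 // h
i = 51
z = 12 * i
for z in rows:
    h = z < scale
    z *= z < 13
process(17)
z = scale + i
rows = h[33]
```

2

Transformed code:
k = scale - 51
z = z + 19 // h
z = 12 * 51
for z in rows:
    h = z < scale
    z = z * (z < 13)
process(17)
z = scale + 51
rows = h[33]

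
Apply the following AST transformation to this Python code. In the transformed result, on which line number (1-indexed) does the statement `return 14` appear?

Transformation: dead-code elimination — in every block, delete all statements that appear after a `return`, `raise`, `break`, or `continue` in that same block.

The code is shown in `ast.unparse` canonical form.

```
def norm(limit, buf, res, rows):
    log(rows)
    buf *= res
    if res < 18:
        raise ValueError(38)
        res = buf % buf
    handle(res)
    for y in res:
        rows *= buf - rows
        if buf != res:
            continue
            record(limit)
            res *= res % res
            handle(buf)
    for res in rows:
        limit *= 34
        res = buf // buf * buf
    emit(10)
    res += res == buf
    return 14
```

Transformed code:
def norm(limit, buf, res, rows):
    log(rows)
    buf *= res
    if res < 18:
        raise ValueError(38)
    handle(res)
    for y in res:
        rows *= buf - rows
        if buf != res:
            continue
    for res in rows:
        limit *= 34
        res = buf // buf * buf
    emit(10)
    res += res == buf
    return 14

16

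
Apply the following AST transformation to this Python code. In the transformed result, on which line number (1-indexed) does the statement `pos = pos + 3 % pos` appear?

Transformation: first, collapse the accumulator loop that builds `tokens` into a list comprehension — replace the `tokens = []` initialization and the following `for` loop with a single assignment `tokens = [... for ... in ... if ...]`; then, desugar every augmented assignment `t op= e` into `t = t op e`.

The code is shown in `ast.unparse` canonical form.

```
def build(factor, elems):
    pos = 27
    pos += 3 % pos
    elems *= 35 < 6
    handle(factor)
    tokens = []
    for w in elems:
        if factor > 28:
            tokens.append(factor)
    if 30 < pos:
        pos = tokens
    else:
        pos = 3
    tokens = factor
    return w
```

Transformed code:
def build(factor, elems):
    pos = 27
    pos = pos + 3 % pos
    elems = elems * (35 < 6)
    handle(factor)
    tokens = [factor for w in elems if factor > 28]
    if 30 < pos:
        pos = tokens
    else:
        pos = 3
    tokens = factor
    return w

3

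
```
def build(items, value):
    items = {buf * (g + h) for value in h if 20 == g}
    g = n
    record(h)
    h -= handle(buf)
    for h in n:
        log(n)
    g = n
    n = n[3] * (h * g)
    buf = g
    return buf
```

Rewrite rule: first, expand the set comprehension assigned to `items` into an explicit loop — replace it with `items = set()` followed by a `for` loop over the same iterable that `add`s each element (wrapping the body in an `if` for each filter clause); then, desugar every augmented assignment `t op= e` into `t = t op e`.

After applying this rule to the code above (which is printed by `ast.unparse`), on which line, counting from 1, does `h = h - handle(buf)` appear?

8

Transformed code:
def build(items, value):
    items = set()
    for value in h:
        if 20 == g:
            items.add(buf * (g + h))
    g = n
    record(h)
    h = h - handle(buf)
    for h in n:
        log(n)
    g = n
    n = n[3] * (h * g)
    buf = g
    return buf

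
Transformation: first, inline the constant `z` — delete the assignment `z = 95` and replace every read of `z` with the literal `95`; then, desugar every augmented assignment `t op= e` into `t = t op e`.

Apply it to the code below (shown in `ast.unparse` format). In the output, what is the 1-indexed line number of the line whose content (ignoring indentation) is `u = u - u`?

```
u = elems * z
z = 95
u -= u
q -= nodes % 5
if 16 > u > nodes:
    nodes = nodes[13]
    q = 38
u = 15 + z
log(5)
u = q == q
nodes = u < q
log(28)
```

Transformed code:
u = elems * 95
u = u - u
q = q - nodes % 5
if 16 > u > nodes:
    nodes = nodes[13]
    q = 38
u = 15 + 95
log(5)
u = q == q
nodes = u < q
log(28)

2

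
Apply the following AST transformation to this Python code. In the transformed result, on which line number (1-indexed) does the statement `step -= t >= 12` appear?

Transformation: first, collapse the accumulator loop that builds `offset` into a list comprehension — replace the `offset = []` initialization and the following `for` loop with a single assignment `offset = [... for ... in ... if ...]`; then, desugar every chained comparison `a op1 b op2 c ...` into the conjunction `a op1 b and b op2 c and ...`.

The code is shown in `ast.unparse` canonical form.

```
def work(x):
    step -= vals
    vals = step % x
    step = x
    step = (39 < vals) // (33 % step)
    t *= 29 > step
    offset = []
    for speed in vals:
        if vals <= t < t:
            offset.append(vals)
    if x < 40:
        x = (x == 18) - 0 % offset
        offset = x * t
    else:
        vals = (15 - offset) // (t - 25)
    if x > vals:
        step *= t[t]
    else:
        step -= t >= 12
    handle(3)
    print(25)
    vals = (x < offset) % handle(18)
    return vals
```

Transformed code:
def work(x):
    step -= vals
    vals = step % x
    step = x
    step = (39 < vals) // (33 % step)
    t *= 29 > step
    offset = [vals for speed in vals if vals <= t and t < t]
    if x < 40:
        x = (x == 18) - 0 % offset
        offset = x * t
    else:
        vals = (15 - offset) // (t - 25)
    if x > vals:
        step *= t[t]
    else:
        step -= t >= 12
    handle(3)
    print(25)
    vals = (x < offset) % handle(18)
    return vals

16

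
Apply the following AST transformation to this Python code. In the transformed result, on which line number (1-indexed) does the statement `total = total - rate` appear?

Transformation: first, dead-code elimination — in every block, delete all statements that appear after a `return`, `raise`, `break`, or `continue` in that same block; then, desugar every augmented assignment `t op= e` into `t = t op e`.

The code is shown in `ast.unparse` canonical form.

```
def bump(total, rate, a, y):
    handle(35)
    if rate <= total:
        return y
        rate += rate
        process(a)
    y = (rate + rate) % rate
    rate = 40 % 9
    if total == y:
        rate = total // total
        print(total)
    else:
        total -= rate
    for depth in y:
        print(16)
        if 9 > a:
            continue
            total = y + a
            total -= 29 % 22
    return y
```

Transformed code:
def bump(total, rate, a, y):
    handle(35)
    if rate <= total:
        return y
    y = (rate + rate) % rate
    rate = 40 % 9
    if total == y:
        rate = total // total
        print(total)
    else:
        total = total - rate
    for depth in y:
        print(16)
        if 9 > a:
            continue
    return y

11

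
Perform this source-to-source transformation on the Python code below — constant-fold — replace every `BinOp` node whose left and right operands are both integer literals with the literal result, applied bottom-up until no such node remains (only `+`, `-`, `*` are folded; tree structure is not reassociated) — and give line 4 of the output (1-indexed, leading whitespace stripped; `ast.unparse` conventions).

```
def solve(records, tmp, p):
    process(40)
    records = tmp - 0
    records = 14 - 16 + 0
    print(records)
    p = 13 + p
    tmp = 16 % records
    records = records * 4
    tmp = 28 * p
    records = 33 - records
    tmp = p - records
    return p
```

records = -2

Transformed code:
def solve(records, tmp, p):
    process(40)
    records = tmp - 0
    records = -2
    print(records)
    p = 13 + p
    tmp = 16 % records
    records = records * 4
    tmp = 28 * p
    records = 33 - records
    tmp = p - records
    return p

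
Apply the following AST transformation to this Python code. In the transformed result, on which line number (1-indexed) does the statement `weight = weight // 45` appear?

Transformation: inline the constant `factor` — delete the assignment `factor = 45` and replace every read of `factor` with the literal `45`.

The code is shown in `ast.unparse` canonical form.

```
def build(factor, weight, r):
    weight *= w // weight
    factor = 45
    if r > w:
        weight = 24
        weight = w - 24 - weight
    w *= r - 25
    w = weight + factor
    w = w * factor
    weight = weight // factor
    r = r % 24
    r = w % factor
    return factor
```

Transformed code:
def build(factor, weight, r):
    weight *= w // weight
    if r > w:
        weight = 24
        weight = w - 24 - weight
    w *= r - 25
    w = weight + 45
    w = w * 45
    weight = weight // 45
    r = r % 24
    r = w % 45
    return 45

9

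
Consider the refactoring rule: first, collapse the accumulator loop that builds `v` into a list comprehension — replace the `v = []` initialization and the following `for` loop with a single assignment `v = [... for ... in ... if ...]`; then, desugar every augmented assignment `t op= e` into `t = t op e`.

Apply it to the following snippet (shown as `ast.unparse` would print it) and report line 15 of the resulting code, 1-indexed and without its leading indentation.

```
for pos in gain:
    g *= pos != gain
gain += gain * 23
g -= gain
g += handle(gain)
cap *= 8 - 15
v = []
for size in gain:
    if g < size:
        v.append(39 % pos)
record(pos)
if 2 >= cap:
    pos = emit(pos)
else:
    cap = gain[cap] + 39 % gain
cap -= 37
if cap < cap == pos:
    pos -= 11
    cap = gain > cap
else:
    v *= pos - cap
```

pos = pos - 11

Transformed code:
for pos in gain:
    g = g * (pos != gain)
gain = gain + gain * 23
g = g - gain
g = g + handle(gain)
cap = cap * (8 - 15)
v = [39 % pos for size in gain if g < size]
record(pos)
if 2 >= cap:
    pos = emit(pos)
else:
    cap = gain[cap] + 39 % gain
cap = cap - 37
if cap < cap == pos:
    pos = pos - 11
    cap = gain > cap
else:
    v = v * (pos - cap)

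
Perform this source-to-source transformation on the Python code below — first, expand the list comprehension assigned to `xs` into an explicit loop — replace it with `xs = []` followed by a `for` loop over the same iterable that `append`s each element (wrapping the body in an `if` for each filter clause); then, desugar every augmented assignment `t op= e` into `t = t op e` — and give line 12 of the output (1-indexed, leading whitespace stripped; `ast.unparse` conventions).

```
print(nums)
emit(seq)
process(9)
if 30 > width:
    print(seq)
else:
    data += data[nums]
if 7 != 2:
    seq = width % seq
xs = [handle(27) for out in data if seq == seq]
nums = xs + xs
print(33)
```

Transformed code:
print(nums)
emit(seq)
process(9)
if 30 > width:
    print(seq)
else:
    data = data + data[nums]
if 7 != 2:
    seq = width % seq
xs = []
for out in data:
    if seq == seq:
        xs.append(handle(27))
nums = xs + xs
print(33)

if seq == seq:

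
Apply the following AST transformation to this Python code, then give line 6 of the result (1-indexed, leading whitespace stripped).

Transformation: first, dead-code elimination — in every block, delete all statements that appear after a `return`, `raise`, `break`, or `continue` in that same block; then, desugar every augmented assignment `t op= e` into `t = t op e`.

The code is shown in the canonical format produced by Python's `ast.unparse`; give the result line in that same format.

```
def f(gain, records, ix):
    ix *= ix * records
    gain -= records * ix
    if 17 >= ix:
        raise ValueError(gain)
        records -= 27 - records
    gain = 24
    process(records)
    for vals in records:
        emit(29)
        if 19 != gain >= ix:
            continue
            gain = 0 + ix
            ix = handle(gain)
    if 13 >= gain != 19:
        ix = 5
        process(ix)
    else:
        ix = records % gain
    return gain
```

gain = 24

Transformed code:
def f(gain, records, ix):
    ix = ix * (ix * records)
    gain = gain - records * ix
    if 17 >= ix:
        raise ValueError(gain)
    gain = 24
    process(records)
    for vals in records:
        emit(29)
        if 19 != gain >= ix:
            continue
    if 13 >= gain != 19:
        ix = 5
        process(ix)
    else:
        ix = records % gain
    return gain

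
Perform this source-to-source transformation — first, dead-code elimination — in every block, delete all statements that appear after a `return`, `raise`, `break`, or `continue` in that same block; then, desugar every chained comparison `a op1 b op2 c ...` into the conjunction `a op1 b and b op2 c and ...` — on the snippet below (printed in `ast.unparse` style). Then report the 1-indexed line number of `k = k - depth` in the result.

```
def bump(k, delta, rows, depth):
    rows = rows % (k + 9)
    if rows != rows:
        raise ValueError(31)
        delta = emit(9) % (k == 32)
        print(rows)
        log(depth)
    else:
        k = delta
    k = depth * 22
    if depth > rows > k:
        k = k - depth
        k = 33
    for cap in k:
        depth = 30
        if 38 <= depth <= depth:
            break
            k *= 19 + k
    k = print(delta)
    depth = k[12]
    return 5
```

9

Transformed code:
def bump(k, delta, rows, depth):
    rows = rows % (k + 9)
    if rows != rows:
        raise ValueError(31)
    else:
        k = delta
    k = depth * 22
    if depth > rows and rows > k:
        k = k - depth
        k = 33
    for cap in k:
        depth = 30
        if 38 <= depth and depth <= depth:
            break
    k = print(delta)
    depth = k[12]
    return 5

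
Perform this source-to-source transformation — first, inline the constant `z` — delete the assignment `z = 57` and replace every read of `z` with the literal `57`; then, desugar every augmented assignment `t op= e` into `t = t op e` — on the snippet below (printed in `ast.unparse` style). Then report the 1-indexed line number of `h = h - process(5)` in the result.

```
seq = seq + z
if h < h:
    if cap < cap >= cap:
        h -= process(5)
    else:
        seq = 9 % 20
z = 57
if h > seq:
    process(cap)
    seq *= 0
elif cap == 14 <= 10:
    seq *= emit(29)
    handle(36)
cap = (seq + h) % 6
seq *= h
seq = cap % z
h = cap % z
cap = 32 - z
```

Transformed code:
seq = seq + 57
if h < h:
    if cap < cap >= cap:
        h = h - process(5)
    else:
        seq = 9 % 20
if h > seq:
    process(cap)
    seq = seq * 0
elif cap == 14 <= 10:
    seq = seq * emit(29)
    handle(36)
cap = (seq + h) % 6
seq = seq * h
seq = cap % 57
h = cap % 57
cap = 32 - 57

4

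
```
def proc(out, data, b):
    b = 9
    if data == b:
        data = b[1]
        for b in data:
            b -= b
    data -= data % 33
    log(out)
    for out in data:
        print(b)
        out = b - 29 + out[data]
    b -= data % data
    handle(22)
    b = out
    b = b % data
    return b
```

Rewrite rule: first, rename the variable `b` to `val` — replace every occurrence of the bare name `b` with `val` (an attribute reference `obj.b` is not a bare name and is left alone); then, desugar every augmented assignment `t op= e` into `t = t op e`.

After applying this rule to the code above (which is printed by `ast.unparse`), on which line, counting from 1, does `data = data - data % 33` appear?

7

Transformed code:
def proc(out, data, val):
    val = 9
    if data == val:
        data = val[1]
        for val in data:
            val = val - val
    data = data - data % 33
    log(out)
    for out in data:
        print(val)
        out = val - 29 + out[data]
    val = val - data % data
    handle(22)
    val = out
    val = val % data
    return val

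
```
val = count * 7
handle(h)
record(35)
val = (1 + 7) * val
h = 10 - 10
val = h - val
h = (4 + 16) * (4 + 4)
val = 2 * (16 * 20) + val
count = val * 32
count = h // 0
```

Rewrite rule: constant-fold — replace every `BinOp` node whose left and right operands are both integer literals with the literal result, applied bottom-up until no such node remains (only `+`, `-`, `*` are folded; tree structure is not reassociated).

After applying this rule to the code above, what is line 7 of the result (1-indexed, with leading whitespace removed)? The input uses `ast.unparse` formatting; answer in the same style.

h = 160

Transformed code:
val = count * 7
handle(h)
record(35)
val = 8 * val
h = 0
val = h - val
h = 160
val = 640 + val
count = val * 32
count = h // 0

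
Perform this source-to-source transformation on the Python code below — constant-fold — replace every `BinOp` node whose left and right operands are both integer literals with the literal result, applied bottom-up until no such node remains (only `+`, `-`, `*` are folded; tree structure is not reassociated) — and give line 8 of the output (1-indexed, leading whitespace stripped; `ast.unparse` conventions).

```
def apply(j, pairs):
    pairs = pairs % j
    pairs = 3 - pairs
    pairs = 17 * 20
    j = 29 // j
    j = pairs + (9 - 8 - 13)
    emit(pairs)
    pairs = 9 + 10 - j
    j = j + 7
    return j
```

pairs = 19 - j

Transformed code:
def apply(j, pairs):
    pairs = pairs % j
    pairs = 3 - pairs
    pairs = 340
    j = 29 // j
    j = pairs + -12
    emit(pairs)
    pairs = 19 - j
    j = j + 7
    return j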